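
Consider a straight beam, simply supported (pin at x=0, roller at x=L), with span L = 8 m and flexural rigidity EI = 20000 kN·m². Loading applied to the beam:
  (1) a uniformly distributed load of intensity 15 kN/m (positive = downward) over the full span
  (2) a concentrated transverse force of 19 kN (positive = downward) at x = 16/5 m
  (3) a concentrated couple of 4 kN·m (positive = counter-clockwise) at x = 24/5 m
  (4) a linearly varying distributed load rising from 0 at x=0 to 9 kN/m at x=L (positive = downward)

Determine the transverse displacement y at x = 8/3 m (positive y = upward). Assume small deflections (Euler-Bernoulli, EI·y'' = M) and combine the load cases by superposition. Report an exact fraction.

y(8/3) = -113368/2109375 m

Load 1 — uniform load w=15 kN/m over full span:
  y_1 = -wx(L³-2Lx²+x³)/(24EI) = -15·(8/3)·(8³-2·8·(8/3)²+(8/3)³)/(24·20000) = -352/10125 m
Load 2 — point force P=19 kN at a=16/5 m (b=L-a=24/5):
  y_2 = -Pbx(L²-b²-x²)/(6LEI)  [x≤a] = -19·(24/5)·(8/3)·(8²-(24/5)²-(8/3)²)/(6·8·20000) = -18088/2109375 m
Load 3 — applied couple M₀=4 kN·m at a=24/5 m (b=L-a=16/5):
  y_3 = (M₀x³/(6L)+C₁x)/EI  [x≤a] with C₁=M₀(3b²-L²)/(6L)=-208/75 = (4·(8/3)³/(6·8)+(-208/75)·(8/3))/20000 = -368/1265625 m
Load 4 — triangular load w₀=9 kN/m (0→w₀ over full span):
  y_4 = -w₀x(7L⁴-10L²x²+3x⁴)/(360LEI) = -9·(8/3)·(7·8⁴-10·8²·(8/3)²+3·(8/3)⁴)/(360·8·20000) = -512/50625 m
Superposition: y = Σ y_i = -113368/2109375 m ≈ -0.053745 m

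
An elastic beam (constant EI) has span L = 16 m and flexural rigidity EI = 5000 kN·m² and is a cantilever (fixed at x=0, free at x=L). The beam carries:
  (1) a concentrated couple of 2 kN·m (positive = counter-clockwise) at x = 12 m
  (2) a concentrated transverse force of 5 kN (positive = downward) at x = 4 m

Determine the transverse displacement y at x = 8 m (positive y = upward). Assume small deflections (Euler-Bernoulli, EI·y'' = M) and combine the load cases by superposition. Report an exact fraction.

Load 1 — applied couple M₀=2 kN·m at a=12 m (b=L-a=4):
  y_1 = M₀x²/(2EI)  [x≤a] = 2·8²/(2·5000) = 8/625 m
Load 2 — point force P=5 kN at a=4 m (b=L-a=12):
  y_2 = -Pa²(3x-a)/(6EI)  [x>a] = -5·4²·(3·8-4)/(6·5000) = -4/75 m
Superposition: y = Σ y_i = -76/1875 m ≈ -0.040533 m

y(8) = -76/1875 m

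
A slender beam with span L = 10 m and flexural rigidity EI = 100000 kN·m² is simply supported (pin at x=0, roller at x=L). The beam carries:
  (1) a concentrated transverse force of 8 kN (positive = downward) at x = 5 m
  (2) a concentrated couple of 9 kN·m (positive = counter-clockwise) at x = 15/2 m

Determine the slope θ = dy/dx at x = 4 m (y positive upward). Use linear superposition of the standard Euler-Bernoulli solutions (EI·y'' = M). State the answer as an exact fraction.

θ(4) = -1839/8000000 rad

Load 1 — point force P=8 kN at a=5 m (b=L-a=5):
  θ_1 = -Pb(L²-b²-3x²)/(6LEI)  [x≤a] = -8·5·(10²-5²-3·4²)/(6·10·100000) = -9/50000 rad
Load 2 — applied couple M₀=9 kN·m at a=15/2 m (b=L-a=5/2):
  θ_2 = (M₀x²/(2L)+C₁)/EI  [x≤a] with C₁=M₀(3b²-L²)/(6L)=-195/16 = (9·4²/(2·10)+(-195/16))/100000 = -399/8000000 rad
Superposition: θ = Σ θ_i = -1839/8000000 rad ≈ -0.000230 rad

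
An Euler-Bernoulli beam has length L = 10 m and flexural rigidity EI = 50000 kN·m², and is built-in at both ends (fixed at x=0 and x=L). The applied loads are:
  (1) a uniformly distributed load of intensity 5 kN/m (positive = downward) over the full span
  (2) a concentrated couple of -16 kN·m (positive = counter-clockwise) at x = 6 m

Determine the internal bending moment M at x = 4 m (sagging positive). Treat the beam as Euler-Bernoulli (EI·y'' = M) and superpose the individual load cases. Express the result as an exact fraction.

M(4) = 5339/375 kN·m

Load 1 — uniform load w=5 kN/m over full span:
  M_1 = wLx/2 - wL²/12 - wx²/2 = 5·10·4/2 - 5·10²/12 - 5·4²/2 = 55/3 kN·m
Load 2 — applied couple M₀=-16 kN·m at a=6 m (b=L-a=4):
  M_2 = R_Ax - M_A  [x≤a] with R_A=-288/125, M_A=-128/25 = (-288/125)·4 - (-128/25) = -512/125 kN·m
Superposition: M = Σ M_i = 5339/375 kN·m ≈ 14.237333 kN·m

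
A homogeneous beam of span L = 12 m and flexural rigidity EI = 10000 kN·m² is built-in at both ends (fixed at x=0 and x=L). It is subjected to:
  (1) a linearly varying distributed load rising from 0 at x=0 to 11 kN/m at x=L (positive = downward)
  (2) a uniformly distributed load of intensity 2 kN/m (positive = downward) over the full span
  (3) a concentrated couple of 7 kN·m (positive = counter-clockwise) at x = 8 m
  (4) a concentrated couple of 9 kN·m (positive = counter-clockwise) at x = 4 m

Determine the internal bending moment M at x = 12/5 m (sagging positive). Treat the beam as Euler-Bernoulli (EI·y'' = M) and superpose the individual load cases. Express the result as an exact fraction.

Load 1 — triangular load w₀=11 kN/m (0→w₀ over full span):
  M_1 = 3w₀Lx/20 - w₀L²/30 - w₀x³/(6L) = 3·11·12·(12/5)/20 - 11·12²/30 - 11·(12/5)³/(6·12) = -924/125 kN·m
Load 2 — uniform load w=2 kN/m over full span:
  M_2 = wLx/2 - wL²/12 - wx²/2 = 2·12·(12/5)/2 - 2·12²/12 - 2·(12/5)²/2 = -24/25 kN·m
Load 3 — applied couple M₀=7 kN·m at a=8 m (b=L-a=4):
  M_3 = R_Ax - M_A  [x≤a] with R_A=7/9, M_A=7/3 = (7/9)·(12/5) - (7/3) = -7/15 kN·m
Load 4 — applied couple M₀=9 kN·m at a=4 m (b=L-a=8):
  M_4 = R_Ax - M_A  [x≤a] with R_A=1, M_A=0 = 1·(12/5) - 0 = 12/5 kN·m
Superposition: M = Σ M_i = -2407/375 kN·m ≈ -6.418667 kN·m

M(12/5) = -2407/375 kN·m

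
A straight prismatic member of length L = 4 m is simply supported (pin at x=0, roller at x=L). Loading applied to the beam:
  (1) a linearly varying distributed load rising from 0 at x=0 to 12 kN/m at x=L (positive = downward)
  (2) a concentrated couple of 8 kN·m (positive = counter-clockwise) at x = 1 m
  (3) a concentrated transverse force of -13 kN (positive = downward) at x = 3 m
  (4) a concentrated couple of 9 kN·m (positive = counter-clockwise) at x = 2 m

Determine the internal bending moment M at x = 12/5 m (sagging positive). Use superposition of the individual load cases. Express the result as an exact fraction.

Load 1 — triangular load w₀=12 kN/m (0→w₀ over full span):
  M_1 = w₀Lx/6 - w₀x³/(6L) = 12·4·(12/5)/6 - 12·(12/5)³/(6·4) = 1536/125 kN·m
Load 2 — applied couple M₀=8 kN·m at a=1 m (b=L-a=3):
  M_2 = M₀x/L - M₀  [x>a] = 8·(12/5)/4 - 8 = -16/5 kN·m
Load 3 — point force P=-13 kN at a=3 m (b=L-a=1):
  M_3 = Pbx/L  [x≤a] = (-13)·1·(12/5)/4 = -39/5 kN·m
Load 4 — applied couple M₀=9 kN·m at a=2 m (b=L-a=2):
  M_4 = M₀x/L - M₀  [x>a] = 9·(12/5)/4 - 9 = -18/5 kN·m
Superposition: M = Σ M_i = -289/125 kN·m ≈ -2.312000 kN·m

M(12/5) = -289/125 kN·m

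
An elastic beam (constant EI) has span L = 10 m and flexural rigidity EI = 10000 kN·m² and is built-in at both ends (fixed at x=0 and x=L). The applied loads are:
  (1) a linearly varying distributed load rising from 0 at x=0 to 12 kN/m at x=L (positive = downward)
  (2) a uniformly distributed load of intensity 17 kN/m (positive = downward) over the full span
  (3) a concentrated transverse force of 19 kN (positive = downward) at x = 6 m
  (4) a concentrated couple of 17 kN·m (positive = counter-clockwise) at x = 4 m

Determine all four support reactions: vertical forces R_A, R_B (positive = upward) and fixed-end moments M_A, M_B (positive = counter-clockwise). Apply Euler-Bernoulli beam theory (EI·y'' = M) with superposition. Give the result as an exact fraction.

Load 1 — triangular load w₀=12 kN/m (0→w₀ over full span):
  R_A = 3w₀L/20 = 3·12·10/20 = 18 kN
  M_A = w₀L²/30 = 12·10²/30 = 40 kN·m
  R_B = 7w₀L/20 = 7·12·10/20 = 42 kN
  M_B = -w₀L²/20 = -12·10²/20 = -60 kN·m
Load 2 — uniform load w=17 kN/m over full span:
  R_A = wL/2 = 17·10/2 = 85 kN
  M_A = wL²/12 = 17·10²/12 = 425/3 kN·m
  R_B = wL/2 = 17·10/2 = 85 kN
  M_B = -wL²/12 = -17·10²/12 = -425/3 kN·m
Load 3 — point force P=19 kN at a=6 m (b=L-a=4):
  R_A = Pb²(3a+b)/L³ = 19·4²·(3·6+4)/10³ = 836/125 kN
  M_A = Pab²/L² = 19·6·4²/10² = 456/25 kN·m
  R_B = Pa²(a+3b)/L³ = 19·6²·(6+3·4)/10³ = 1539/125 kN
  M_B = -Pa²b/L² = -19·6²·4/10² = -684/25 kN·m
Load 4 — applied couple M₀=17 kN·m at a=4 m (b=L-a=6):
  R_A = 6M₀ab/L³ = 6·17·4·6/10³ = 306/125 kN
  M_A = M₀b(2a-b)/L² = 17·6·(2·4-6)/10² = 51/25 kN·m
  R_B = -6M₀ab/L³ = -6·17·4·6/10³ = -306/125 kN
  M_B = M₀a(2b-a)/L² = 17·4·(2·6-4)/10² = 136/25 kN·m
Superposition: R_A = 14017/125 kN, M_A = 15146/75 kN·m, R_B = 17108/125 kN, M_B = -16769/75 kN·m

R_A = 14017/125 kN, M_A = 15146/75 kN·m, R_B = 17108/125 kN, M_B = -16769/75 kN·m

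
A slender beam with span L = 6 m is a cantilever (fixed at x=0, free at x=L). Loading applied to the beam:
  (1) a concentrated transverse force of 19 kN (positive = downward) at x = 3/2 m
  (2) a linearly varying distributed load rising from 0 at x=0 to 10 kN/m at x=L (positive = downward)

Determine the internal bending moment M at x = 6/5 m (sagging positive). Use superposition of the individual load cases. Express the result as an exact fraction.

Load 1 — point force P=19 kN at a=3/2 m (b=L-a=9/2):
  M_1 = -P(a-x)  [x≤a] = -19·((3/2)-(6/5)) = -57/10 kN·m
Load 2 — triangular load w₀=10 kN/m (0→w₀ over full span):
  M_2 = w₀Lx/2 - w₀L²/3 - w₀x³/(6L) = 10·6·(6/5)/2 - 10·6²/3 - 10·(6/5)³/(6·6) = -2112/25 kN·m
Superposition: M = Σ M_i = -4509/50 kN·m ≈ -90.180000 kN·m

M(6/5) = -4509/50 kN·m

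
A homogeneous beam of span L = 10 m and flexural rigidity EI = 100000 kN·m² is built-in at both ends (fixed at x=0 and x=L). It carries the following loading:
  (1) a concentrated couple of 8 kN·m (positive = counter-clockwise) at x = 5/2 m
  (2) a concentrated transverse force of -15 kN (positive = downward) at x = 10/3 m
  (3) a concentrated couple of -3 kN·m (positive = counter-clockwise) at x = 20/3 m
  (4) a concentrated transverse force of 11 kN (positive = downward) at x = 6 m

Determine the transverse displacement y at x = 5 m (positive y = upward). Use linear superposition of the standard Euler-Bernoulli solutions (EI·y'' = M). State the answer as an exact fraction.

Load 1 — applied couple M₀=8 kN·m at a=5/2 m (b=L-a=15/2):
  y_1 = (R_Ax³/6 - M_Ax²/2 - M₀(x-a)²/2)/EI  [x>a] with R_A=9/10, M_A=-3/2 = ((9/10)·5³/6 - (-3/2)·5²/2 - 8·(5-(5/2))²/2)/100000 = 1/8000 m
Load 2 — point force P=-15 kN at a=10/3 m (b=L-a=20/3):
  y_2 = -Pa²(L-x)²(3bL-(3b+a)(L-x))/(6L³EI)  [x>a] = -(-15)·(10/3)²·(10-5)²·(3·(20/3)·10-(3·(20/3)+(10/3))·(10-5))/(6·10³·100000) = 1/1728 m
Load 3 — applied couple M₀=-3 kN·m at a=20/3 m (b=L-a=10/3):
  y_3 = (R_Ax³/6 - M_Ax²/2)/EI  [x≤a] with R_A=-2/5, M_A=-1 = ((-2/5)·5³/6 - (-1)·5²/2)/100000 = 1/24000 m
Load 4 — point force P=11 kN at a=6 m (b=L-a=4):
  y_4 = -Pb²x²(3aL-(3a+b)x)/(6L³EI)  [x≤a] = -11·4²·5²·(3·6·10-(3·6+4)·5)/(6·10³·100000) = -77/150000 m
Superposition: y = Σ y_i = 1253/5400000 m ≈ 0.000232 m

y(5) = 1253/5400000 m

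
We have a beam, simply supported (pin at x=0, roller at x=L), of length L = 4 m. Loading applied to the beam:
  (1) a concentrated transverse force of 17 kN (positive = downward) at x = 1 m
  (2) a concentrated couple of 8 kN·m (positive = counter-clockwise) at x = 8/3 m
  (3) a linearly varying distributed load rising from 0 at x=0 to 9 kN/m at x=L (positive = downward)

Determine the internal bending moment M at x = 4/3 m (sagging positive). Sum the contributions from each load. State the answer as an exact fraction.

M(4/3) = 190/9 kN·m

Load 1 — point force P=17 kN at a=1 m (b=L-a=3):
  M_1 = Pa(L-x)/L  [x>a] = 17·1·(4-(4/3))/4 = 34/3 kN·m
Load 2 — applied couple M₀=8 kN·m at a=8/3 m (b=L-a=4/3):
  M_2 = M₀x/L  [x≤a] = 8·(4/3)/4 = 8/3 kN·m
Load 3 — triangular load w₀=9 kN/m (0→w₀ over full span):
  M_3 = w₀Lx/6 - w₀x³/(6L) = 9·4·(4/3)/6 - 9·(4/3)³/(6·4) = 64/9 kN·m
Superposition: M = Σ M_i = 190/9 kN·m ≈ 21.111111 kN·m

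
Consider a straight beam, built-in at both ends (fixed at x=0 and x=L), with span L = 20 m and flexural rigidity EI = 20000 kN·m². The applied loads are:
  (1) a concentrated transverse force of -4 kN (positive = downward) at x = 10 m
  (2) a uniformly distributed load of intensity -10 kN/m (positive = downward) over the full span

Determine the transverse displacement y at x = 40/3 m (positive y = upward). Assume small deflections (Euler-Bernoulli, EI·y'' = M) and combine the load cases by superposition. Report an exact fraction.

Load 1 — point force P=-4 kN at a=10 m (b=L-a=10):
  y_1 = -Pa²(L-x)²(3bL-(3b+a)(L-x))/(6L³EI)  [x>a] = -(-4)·10²·(20-(40/3))²·(3·10·20-(3·10+10)·(20-(40/3)))/(6·20³·20000) = 1/162 m
Load 2 — uniform load w=-10 kN/m over full span:
  y_2 = -wx²(L-x)²/(24EI) = -(-10)·(40/3)²·(20-(40/3))²/(24·20000) = 40/243 m
Superposition: y = Σ y_i = 83/486 m ≈ 0.170782 m

y(40/3) = 83/486 m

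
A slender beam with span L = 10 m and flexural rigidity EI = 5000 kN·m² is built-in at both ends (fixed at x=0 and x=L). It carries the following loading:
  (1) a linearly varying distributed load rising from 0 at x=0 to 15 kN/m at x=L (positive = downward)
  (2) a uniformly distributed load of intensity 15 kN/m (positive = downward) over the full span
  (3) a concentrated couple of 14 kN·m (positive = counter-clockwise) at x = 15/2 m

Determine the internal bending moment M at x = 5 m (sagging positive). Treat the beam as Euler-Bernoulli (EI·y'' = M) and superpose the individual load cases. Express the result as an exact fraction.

M(5) = 389/4 kN·m

Load 1 — triangular load w₀=15 kN/m (0→w₀ over full span):
  M_1 = 3w₀Lx/20 - w₀L²/30 - w₀x³/(6L) = 3·15·10·5/20 - 15·10²/30 - 15·5³/(6·10) = 125/4 kN·m
Load 2 — uniform load w=15 kN/m over full span:
  M_2 = wLx/2 - wL²/12 - wx²/2 = 15·10·5/2 - 15·10²/12 - 15·5²/2 = 125/2 kN·m
Load 3 — applied couple M₀=14 kN·m at a=15/2 m (b=L-a=5/2):
  M_3 = R_Ax - M_A  [x≤a] with R_A=63/40, M_A=35/8 = (63/40)·5 - (35/8) = 7/2 kN·m
Superposition: M = Σ M_i = 389/4 kN·m ≈ 97.250000 kN·m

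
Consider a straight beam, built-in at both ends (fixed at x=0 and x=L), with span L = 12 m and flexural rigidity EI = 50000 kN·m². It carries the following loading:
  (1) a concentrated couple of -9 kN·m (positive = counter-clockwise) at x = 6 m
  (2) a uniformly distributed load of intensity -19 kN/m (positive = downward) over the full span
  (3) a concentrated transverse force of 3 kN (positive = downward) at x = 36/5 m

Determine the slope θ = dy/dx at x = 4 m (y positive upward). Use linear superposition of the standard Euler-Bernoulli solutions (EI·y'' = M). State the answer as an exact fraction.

Load 1 — applied couple M₀=-9 kN·m at a=6 m (b=L-a=6):
  θ_1 = (R_Ax²/2 - M_Ax)/EI  [x≤a] with R_A=-9/8, M_A=-9/4 = ((-9/8)·4²/2 - (-9/4)·4)/50000 = 0 rad
Load 2 — uniform load w=-19 kN/m over full span:
  θ_2 = -wx(L-x)(L-2x)/(12EI) = -(-19)·4·(12-4)·(12-2·4)/(12·50000) = 38/9375 rad
Load 3 — point force P=3 kN at a=36/5 m (b=L-a=24/5):
  θ_3 = -Pb²x(2aL-(3a+b)x)/(2L³EI)  [x≤a] = -3·(24/5)²·4·(2·(36/5)·12-(3·(36/5)+(24/5))·4)/(2·12³·50000) = -42/390625 rad
Superposition: θ = Σ θ_i = 4624/1171875 rad ≈ 0.003946 rad

θ(4) = 4624/1171875 rad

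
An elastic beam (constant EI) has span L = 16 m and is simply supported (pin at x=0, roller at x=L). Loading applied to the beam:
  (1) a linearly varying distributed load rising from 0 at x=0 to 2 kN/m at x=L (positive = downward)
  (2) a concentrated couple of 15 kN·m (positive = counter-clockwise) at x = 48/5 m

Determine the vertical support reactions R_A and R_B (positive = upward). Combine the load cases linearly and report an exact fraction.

Load 1 — triangular load w₀=2 kN/m (0→w₀ over full span):
  R_A = w₀L/6 = 2·16/6 = 16/3 kN
  R_B = w₀L/3 = 2·16/3 = 32/3 kN
Load 2 — applied couple M₀=15 kN·m at a=48/5 m (b=L-a=32/5):
  R_A = M₀/L = 15/16 kN
  R_B = -M₀/L = -15/16 kN
Superposition: R_A = 301/48 kN, R_B = 467/48 kN

R_A = 301/48 kN, R_B = 467/48 kN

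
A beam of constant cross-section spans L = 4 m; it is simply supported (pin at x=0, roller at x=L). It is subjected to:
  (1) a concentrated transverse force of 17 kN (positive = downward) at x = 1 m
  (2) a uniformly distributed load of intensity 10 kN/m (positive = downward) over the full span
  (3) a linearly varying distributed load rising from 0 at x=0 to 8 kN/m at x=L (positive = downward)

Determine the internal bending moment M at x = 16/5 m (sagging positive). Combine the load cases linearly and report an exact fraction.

Load 1 — point force P=17 kN at a=1 m (b=L-a=3):
  M_1 = Pa(L-x)/L  [x>a] = 17·1·(4-(16/5))/4 = 17/5 kN·m
Load 2 — uniform load w=10 kN/m over full span:
  M_2 = wx(L-x)/2 = 10·(16/5)·(4-(16/5))/2 = 64/5 kN·m
Load 3 — triangular load w₀=8 kN/m (0→w₀ over full span):
  M_3 = w₀Lx/6 - w₀x³/(6L) = 8·4·(16/5)/6 - 8·(16/5)³/(6·4) = 768/125 kN·m
Superposition: M = Σ M_i = 2793/125 kN·m ≈ 22.344000 kN·m

M(16/5) = 2793/125 kN·m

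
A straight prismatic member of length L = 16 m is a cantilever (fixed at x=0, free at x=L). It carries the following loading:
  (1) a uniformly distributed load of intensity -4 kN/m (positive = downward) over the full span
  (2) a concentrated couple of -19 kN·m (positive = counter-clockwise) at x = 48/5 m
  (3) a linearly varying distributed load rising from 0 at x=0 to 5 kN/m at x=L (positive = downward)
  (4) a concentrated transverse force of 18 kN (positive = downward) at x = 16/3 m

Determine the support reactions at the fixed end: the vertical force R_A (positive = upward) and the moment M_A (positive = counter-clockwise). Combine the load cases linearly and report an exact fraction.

R_A = -6 kN, M_A = 89/3 kN·m

Load 1 — uniform load w=-4 kN/m over full span:
  R_A = wL = (-4)·16 = -64 kN
  M_A = wL²/2 = (-4)·16²/2 = -512 kN·m
Load 2 — applied couple M₀=-19 kN·m at a=48/5 m (b=L-a=32/5):
  R_A = 0 kN
  M_A = -M₀ = -(-19) = 19 kN·m
Load 3 — triangular load w₀=5 kN/m (0→w₀ over full span):
  R_A = w₀L/2 = 5·16/2 = 40 kN
  M_A = w₀L²/3 = 5·16²/3 = 1280/3 kN·m
Load 4 — point force P=18 kN at a=16/3 m (b=L-a=32/3):
  R_A = P = 18 kN
  M_A = Pa = 18·(16/3) = 96 kN·m
Superposition: R_A = -6 kN, M_A = 89/3 kN·m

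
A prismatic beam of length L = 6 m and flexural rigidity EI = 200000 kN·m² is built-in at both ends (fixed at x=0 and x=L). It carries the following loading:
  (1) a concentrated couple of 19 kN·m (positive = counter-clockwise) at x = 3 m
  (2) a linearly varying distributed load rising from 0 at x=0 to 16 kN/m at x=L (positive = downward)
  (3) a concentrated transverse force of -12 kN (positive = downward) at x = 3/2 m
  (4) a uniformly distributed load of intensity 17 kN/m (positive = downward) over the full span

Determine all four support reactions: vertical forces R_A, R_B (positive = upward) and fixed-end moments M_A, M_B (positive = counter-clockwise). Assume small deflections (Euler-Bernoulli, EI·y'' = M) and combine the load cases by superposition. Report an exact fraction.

R_A = 2401/40 kN, M_A = 2593/40 kN·m, R_B = 3119/40 kN, M_B = -2867/40 kN·m

Load 1 — applied couple M₀=19 kN·m at a=3 m (b=L-a=3):
  R_A = 6M₀ab/L³ = 6·19·3·3/6³ = 19/4 kN
  M_A = M₀b(2a-b)/L² = 19·3·(2·3-3)/6² = 19/4 kN·m
  R_B = -6M₀ab/L³ = -6·19·3·3/6³ = -19/4 kN
  M_B = M₀a(2b-a)/L² = 19·3·(2·3-3)/6² = 19/4 kN·m
Load 2 — triangular load w₀=16 kN/m (0→w₀ over full span):
  R_A = 3w₀L/20 = 3·16·6/20 = 72/5 kN
  M_A = w₀L²/30 = 16·6²/30 = 96/5 kN·m
  R_B = 7w₀L/20 = 7·16·6/20 = 168/5 kN
  M_B = -w₀L²/20 = -16·6²/20 = -144/5 kN·m
Load 3 — point force P=-12 kN at a=3/2 m (b=L-a=9/2):
  R_A = Pb²(3a+b)/L³ = (-12)·(9/2)²·(3·(3/2)+(9/2))/6³ = -81/8 kN
  M_A = Pab²/L² = (-12)·(3/2)·(9/2)²/6² = -81/8 kN·m
  R_B = Pa²(a+3b)/L³ = (-12)·(3/2)²·((3/2)+3·(9/2))/6³ = -15/8 kN
  M_B = -Pa²b/L² = -(-12)·(3/2)²·(9/2)/6² = 27/8 kN·m
Load 4 — uniform load w=17 kN/m over full span:
  R_A = wL/2 = 17·6/2 = 51 kN
  M_A = wL²/12 = 17·6²/12 = 51 kN·m
  R_B = wL/2 = 17·6/2 = 51 kN
  M_B = -wL²/12 = -17·6²/12 = -51 kN·m
Superposition: R_A = 2401/40 kN, M_A = 2593/40 kN·m, R_B = 3119/40 kN, M_B = -2867/40 kN·m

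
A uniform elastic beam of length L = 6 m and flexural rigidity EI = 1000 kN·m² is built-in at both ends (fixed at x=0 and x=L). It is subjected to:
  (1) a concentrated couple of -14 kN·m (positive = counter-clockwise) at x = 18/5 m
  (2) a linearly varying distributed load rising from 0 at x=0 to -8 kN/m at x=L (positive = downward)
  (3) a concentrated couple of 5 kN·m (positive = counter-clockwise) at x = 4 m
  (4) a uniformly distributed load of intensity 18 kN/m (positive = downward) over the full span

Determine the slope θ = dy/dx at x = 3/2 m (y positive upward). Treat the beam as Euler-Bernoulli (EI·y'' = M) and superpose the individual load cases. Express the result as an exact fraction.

θ(3/2) = -17683/800000 rad

Load 1 — applied couple M₀=-14 kN·m at a=18/5 m (b=L-a=12/5):
  θ_1 = (R_Ax²/2 - M_Ax)/EI  [x≤a] with R_A=-84/25, M_A=-112/25 = ((-84/25)·(3/2)²/2 - (-112/25)·(3/2))/1000 = 147/50000 rad
Load 2 — triangular load w₀=-8 kN/m (0→w₀ over full span):
  θ_2 = -w₀(2x(L-x)(L-2x)(x+2L)+x²(L-x)²)/(120LEI) = -(-8)·(2·(3/2)·(6-(3/2))·(6-2·(3/2))·((3/2)+2·6)+(3/2)²·(6-(3/2))²)/(120·6·1000) = 1053/160000 rad
Load 3 — applied couple M₀=5 kN·m at a=4 m (b=L-a=2):
  θ_3 = (R_Ax²/2 - M_Ax)/EI  [x≤a] with R_A=10/9, M_A=5/3 = ((10/9)·(3/2)²/2 - (5/3)·(3/2))/1000 = -1/800 rad
Load 4 — uniform load w=18 kN/m over full span:
  θ_4 = -wx(L-x)(L-2x)/(12EI) = -18·(3/2)·(6-(3/2))·(6-2·(3/2))/(12·1000) = -243/8000 rad
Superposition: θ = Σ θ_i = -17683/800000 rad ≈ -0.022104 rad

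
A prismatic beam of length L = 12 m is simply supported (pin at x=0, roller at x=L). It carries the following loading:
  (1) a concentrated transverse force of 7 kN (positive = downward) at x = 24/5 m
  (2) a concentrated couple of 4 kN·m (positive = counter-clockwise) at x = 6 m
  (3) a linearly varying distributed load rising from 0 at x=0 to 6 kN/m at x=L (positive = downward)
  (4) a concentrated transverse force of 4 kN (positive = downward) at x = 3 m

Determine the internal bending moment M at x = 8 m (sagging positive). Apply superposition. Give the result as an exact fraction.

M(8) = 336/5 kN·m

Load 1 — point force P=7 kN at a=24/5 m (b=L-a=36/5):
  M_1 = Pa(L-x)/L  [x>a] = 7·(24/5)·(12-8)/12 = 56/5 kN·m
Load 2 — applied couple M₀=4 kN·m at a=6 m (b=L-a=6):
  M_2 = M₀x/L - M₀  [x>a] = 4·8/12 - 4 = -4/3 kN·m
Load 3 — triangular load w₀=6 kN/m (0→w₀ over full span):
  M_3 = w₀Lx/6 - w₀x³/(6L) = 6·12·8/6 - 6·8³/(6·12) = 160/3 kN·m
Load 4 — point force P=4 kN at a=3 m (b=L-a=9):
  M_4 = Pa(L-x)/L  [x>a] = 4·3·(12-8)/12 = 4 kN·m
Superposition: M = Σ M_i = 336/5 kN·m ≈ 67.200000 kN·m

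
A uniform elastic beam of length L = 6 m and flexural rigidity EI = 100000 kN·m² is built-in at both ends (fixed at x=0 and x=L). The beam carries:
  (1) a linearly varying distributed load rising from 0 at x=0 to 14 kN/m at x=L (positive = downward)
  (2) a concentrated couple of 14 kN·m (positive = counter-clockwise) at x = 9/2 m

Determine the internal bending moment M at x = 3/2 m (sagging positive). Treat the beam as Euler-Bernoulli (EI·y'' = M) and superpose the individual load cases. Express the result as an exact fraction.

Load 1 — triangular load w₀=14 kN/m (0→w₀ over full span):
  M_1 = 3w₀Lx/20 - w₀L²/30 - w₀x³/(6L) = 3·14·6·(3/2)/20 - 14·6²/30 - 14·(3/2)³/(6·6) = 63/80 kN·m
Load 2 — applied couple M₀=14 kN·m at a=9/2 m (b=L-a=3/2):
  M_2 = R_Ax - M_A  [x≤a] with R_A=21/8, M_A=35/8 = (21/8)·(3/2) - (35/8) = -7/16 kN·m
Superposition: M = Σ M_i = 7/20 kN·m ≈ 0.350000 kN·m

M(3/2) = 7/20 kN·m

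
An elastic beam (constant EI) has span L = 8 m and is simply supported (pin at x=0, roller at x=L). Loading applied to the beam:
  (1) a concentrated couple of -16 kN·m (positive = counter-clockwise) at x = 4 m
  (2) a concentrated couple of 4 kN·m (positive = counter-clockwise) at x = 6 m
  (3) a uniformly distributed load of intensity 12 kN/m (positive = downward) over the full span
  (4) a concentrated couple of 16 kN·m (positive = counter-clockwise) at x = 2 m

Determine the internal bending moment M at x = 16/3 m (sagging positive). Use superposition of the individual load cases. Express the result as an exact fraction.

Load 1 — applied couple M₀=-16 kN·m at a=4 m (b=L-a=4):
  M_1 = M₀x/L - M₀  [x>a] = (-16)·(16/3)/8 - (-16) = 16/3 kN·m
Load 2 — applied couple M₀=4 kN·m at a=6 m (b=L-a=2):
  M_2 = M₀x/L  [x≤a] = 4·(16/3)/8 = 8/3 kN·m
Load 3 — uniform load w=12 kN/m over full span:
  M_3 = wx(L-x)/2 = 12·(16/3)·(8-(16/3))/2 = 256/3 kN·m
Load 4 — applied couple M₀=16 kN·m at a=2 m (b=L-a=6):
  M_4 = M₀x/L - M₀  [x>a] = 16·(16/3)/8 - 16 = -16/3 kN·m
Superposition: M = Σ M_i = 88 kN·m ≈ 88.000000 kN·m

M(16/3) = 88 kN·m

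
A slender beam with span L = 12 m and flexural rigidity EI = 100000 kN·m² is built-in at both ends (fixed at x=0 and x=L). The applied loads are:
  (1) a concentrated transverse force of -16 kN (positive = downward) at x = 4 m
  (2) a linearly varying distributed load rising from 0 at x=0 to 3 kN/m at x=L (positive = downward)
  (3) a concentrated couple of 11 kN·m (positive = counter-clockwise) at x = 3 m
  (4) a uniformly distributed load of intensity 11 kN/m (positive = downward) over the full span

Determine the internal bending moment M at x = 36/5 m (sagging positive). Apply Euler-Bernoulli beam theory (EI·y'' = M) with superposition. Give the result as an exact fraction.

Load 1 — point force P=-16 kN at a=4 m (b=L-a=8):
  M_1 = Pa²(a+3b)(L-x)/L³ - Pa²b/L²  [x>a] = (-16)·4²·(4+3·8)·(12-(36/5))/12³ - (-16)·4²·8/12² = -256/45 kN·m
Load 2 — triangular load w₀=3 kN/m (0→w₀ over full span):
  M_2 = 3w₀Lx/20 - w₀L²/30 - w₀x³/(6L) = 3·3·12·(36/5)/20 - 3·12²/30 - 3·(36/5)³/(6·12) = 1116/125 kN·m
Load 3 — applied couple M₀=11 kN·m at a=3 m (b=L-a=9):
  M_3 = R_Ax - M_A - M₀  [x>a] with R_A=33/32, M_A=-33/16 = (33/32)·(36/5) - (-33/16) - 11 = -121/80 kN·m
Load 4 — uniform load w=11 kN/m over full span:
  M_4 = wLx/2 - wL²/12 - wx²/2 = 11·12·(36/5)/2 - 11·12²/12 - 11·(36/5)²/2 = 1452/25 kN·m
Superposition: M = Σ M_i = 1076519/18000 kN·m ≈ 59.806611 kN·m

M(36/5) = 1076519/18000 kN·m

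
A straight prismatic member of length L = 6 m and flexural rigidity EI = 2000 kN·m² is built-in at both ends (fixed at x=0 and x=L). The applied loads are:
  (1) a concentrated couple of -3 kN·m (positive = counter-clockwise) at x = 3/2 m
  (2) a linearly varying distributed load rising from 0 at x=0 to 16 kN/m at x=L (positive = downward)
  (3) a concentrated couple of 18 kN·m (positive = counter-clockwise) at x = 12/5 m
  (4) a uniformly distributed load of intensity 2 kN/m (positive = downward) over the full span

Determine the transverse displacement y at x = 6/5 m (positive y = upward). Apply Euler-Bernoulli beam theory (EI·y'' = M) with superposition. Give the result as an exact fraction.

y(6/5) = -1671867/250000000 m

Load 1 — applied couple M₀=-3 kN·m at a=3/2 m (b=L-a=9/2):
  y_1 = (R_Ax³/6 - M_Ax²/2)/EI  [x≤a] with R_A=-9/16, M_A=9/16 = ((-9/16)·(6/5)³/6 - (9/16)·(6/5)²/2)/2000 = -567/2000000 m
Load 2 — triangular load w₀=16 kN/m (0→w₀ over full span):
  y_2 = -w₀x²(L-x)²(x+2L)/(120LEI) = -16·(6/5)²·(6-(6/5))²·((6/5)+2·6)/(120·6·2000) = -9504/1953125 m
Load 3 — applied couple M₀=18 kN·m at a=12/5 m (b=L-a=18/5):
  y_3 = (R_Ax³/6 - M_Ax²/2)/EI  [x≤a] with R_A=108/25, M_A=54/25 = ((108/25)·(6/5)³/6 - (54/25)·(6/5)²/2)/2000 = -243/1562500 m
Load 4 — uniform load w=2 kN/m over full span:
  y_4 = -wx²(L-x)²/(24EI) = -2·(6/5)²·(6-(6/5))²/(24·2000) = -108/78125 m
Superposition: y = Σ y_i = -1671867/250000000 m ≈ -0.006687 m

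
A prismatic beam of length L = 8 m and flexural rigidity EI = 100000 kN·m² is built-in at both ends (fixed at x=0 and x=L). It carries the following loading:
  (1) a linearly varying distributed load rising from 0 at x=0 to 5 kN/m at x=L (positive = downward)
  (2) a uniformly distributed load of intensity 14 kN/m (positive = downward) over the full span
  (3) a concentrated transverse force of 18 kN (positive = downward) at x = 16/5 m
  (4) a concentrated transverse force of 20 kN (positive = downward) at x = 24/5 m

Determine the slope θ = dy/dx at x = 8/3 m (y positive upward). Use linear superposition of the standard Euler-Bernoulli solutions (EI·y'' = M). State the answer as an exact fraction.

Load 1 — triangular load w₀=5 kN/m (0→w₀ over full span):
  θ_1 = -w₀(2x(L-x)(L-2x)(x+2L)+x²(L-x)²)/(120LEI) = -5·(2·(8/3)·(8-(8/3))·(8-2·(8/3))·((8/3)+2·8)+(8/3)²·(8-(8/3))²)/(120·8·100000) = -64/759375 rad
Load 2 — uniform load w=14 kN/m over full span:
  θ_2 = -wx(L-x)(L-2x)/(12EI) = -14·(8/3)·(8-(8/3))·(8-2·(8/3))/(12·100000) = -112/253125 rad
Load 3 — point force P=18 kN at a=16/5 m (b=L-a=24/5):
  θ_3 = -Pb²x(2aL-(3a+b)x)/(2L³EI)  [x≤a] = -18·(24/5)²·(8/3)·(2·(16/5)·8-(3·(16/5)+(24/5))·(8/3))/(2·8³·100000) = -54/390625 rad
Load 4 — point force P=20 kN at a=24/5 m (b=L-a=16/5):
  θ_4 = -Pb²x(2aL-(3a+b)x)/(2L³EI)  [x≤a] = -20·(16/5)²·(8/3)·(2·(24/5)·8-(3·(24/5)+(16/5))·(8/3))/(2·8³·100000) = -112/703125 rad
Superposition: θ = Σ θ_i = -78242/94921875 rad ≈ -0.000824 rad

θ(8/3) = -78242/94921875 rad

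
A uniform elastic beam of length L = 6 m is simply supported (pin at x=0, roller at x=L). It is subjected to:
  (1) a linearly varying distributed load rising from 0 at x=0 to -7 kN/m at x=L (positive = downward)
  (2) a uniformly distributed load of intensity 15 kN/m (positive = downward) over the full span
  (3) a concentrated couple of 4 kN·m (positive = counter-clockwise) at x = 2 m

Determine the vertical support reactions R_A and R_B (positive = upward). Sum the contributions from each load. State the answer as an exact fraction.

Load 1 — triangular load w₀=-7 kN/m (0→w₀ over full span):
  R_A = w₀L/6 = (-7)·6/6 = -7 kN
  R_B = w₀L/3 = (-7)·6/3 = -14 kN
Load 2 — uniform load w=15 kN/m over full span:
  R_A = wL/2 = 15·6/2 = 45 kN
  R_B = wL/2 = 15·6/2 = 45 kN
Load 3 — applied couple M₀=4 kN·m at a=2 m (b=L-a=4):
  R_A = M₀/L = 4/6 = 2/3 kN
  R_B = -M₀/L = -4/6 = -2/3 kN
Superposition: R_A = 116/3 kN, R_B = 91/3 kN

R_A = 116/3 kN, R_B = 91/3 kN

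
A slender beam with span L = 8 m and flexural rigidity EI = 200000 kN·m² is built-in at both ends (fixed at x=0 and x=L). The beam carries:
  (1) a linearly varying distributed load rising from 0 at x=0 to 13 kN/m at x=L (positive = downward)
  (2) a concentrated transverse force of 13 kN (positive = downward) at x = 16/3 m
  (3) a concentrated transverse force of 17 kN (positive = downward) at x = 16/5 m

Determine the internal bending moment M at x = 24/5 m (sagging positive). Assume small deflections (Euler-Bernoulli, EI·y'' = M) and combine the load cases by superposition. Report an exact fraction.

M(24/5) = 535976/16875 kN·m

Load 1 — triangular load w₀=13 kN/m (0→w₀ over full span):
  M_1 = 3w₀Lx/20 - w₀L²/30 - w₀x³/(6L) = 3·13·8·(24/5)/20 - 13·8²/30 - 13·(24/5)³/(6·8) = 6448/375 kN·m
Load 2 — point force P=13 kN at a=16/3 m (b=L-a=8/3):
  M_2 = Pb²(3a+b)x/L³ - Pab²/L²  [x≤a] = 13·(8/3)²·(3·(16/3)+(8/3))·(24/5)/8³ - 13·(16/3)·(8/3)²/8² = 1144/135 kN·m
Load 3 — point force P=17 kN at a=16/5 m (b=L-a=24/5):
  M_3 = Pa²(a+3b)(L-x)/L³ - Pa²b/L²  [x>a] = 17·(16/5)²·((16/5)+3·(24/5))·(8-(24/5))/8³ - 17·(16/5)²·(24/5)/8² = 3808/625 kN·m
Superposition: M = Σ M_i = 535976/16875 kN·m ≈ 31.761541 kN·m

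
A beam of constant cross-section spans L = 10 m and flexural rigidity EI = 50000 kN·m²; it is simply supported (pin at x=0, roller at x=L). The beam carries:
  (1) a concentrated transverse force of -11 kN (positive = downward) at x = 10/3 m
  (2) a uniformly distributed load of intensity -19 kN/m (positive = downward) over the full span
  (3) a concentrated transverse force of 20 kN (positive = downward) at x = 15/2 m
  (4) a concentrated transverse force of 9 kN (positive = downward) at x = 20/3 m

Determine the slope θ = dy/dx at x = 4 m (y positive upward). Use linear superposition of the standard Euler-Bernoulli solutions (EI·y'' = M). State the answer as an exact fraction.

θ(4) = 121463/32400000 rad

Load 1 — point force P=-11 kN at a=10/3 m (b=L-a=20/3):
  θ_1 = -Pa(2L²-6Lx+3x²+a²)/(6LEI)  [x>a] = -(-11)·(10/3)·(2·10²-6·10·4+3·4²+(10/3)²)/(6·10·50000) = 473/2025000 rad
Load 2 — uniform load w=-19 kN/m over full span:
  θ_2 = -w(L³-6Lx²+4x³)/(24EI) = -(-19)·(10³-6·10·4²+4·4³)/(24·50000) = 703/150000 rad
Load 3 — point force P=20 kN at a=15/2 m (b=L-a=5/2):
  θ_3 = -Pb(L²-b²-3x²)/(6LEI)  [x≤a] = -20·(5/2)·(10²-(5/2)²-3·4²)/(6·10·50000) = -61/80000 rad
Load 4 — point force P=9 kN at a=20/3 m (b=L-a=10/3):
  θ_4 = -Pb(L²-b²-3x²)/(6LEI)  [x≤a] = -9·(10/3)·(10²-(10/3)²-3·4²)/(6·10·50000) = -23/56250 rad
Superposition: θ = Σ θ_i = 121463/32400000 rad ≈ 0.003749 rad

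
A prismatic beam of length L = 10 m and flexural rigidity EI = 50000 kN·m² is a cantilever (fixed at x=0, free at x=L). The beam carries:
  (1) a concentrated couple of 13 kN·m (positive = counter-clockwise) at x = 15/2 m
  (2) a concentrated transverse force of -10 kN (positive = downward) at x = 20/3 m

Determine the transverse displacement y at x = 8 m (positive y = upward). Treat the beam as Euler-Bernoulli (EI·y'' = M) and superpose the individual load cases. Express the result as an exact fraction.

y(8) = 220103/6480000 m

Load 1 — applied couple M₀=13 kN·m at a=15/2 m (b=L-a=5/2):
  y_1 = M₀a(2x-a)/(2EI)  [x>a] = 13·(15/2)·(2·8-(15/2))/(2·50000) = 663/80000 m
Load 2 — point force P=-10 kN at a=20/3 m (b=L-a=10/3):
  y_2 = -Pa²(3x-a)/(6EI)  [x>a] = -(-10)·(20/3)²·(3·8-(20/3))/(6·50000) = 52/2025 m
Superposition: y = Σ y_i = 220103/6480000 m ≈ 0.033967 m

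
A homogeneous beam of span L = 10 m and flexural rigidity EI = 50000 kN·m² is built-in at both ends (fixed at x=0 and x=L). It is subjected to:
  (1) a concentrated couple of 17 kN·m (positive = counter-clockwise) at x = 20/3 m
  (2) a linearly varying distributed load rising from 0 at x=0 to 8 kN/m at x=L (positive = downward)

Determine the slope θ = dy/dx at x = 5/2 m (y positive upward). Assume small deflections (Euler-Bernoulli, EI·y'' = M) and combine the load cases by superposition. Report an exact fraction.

θ(5/2) = -721/960000 rad

Load 1 — applied couple M₀=17 kN·m at a=20/3 m (b=L-a=10/3):
  θ_1 = (R_Ax²/2 - M_Ax)/EI  [x≤a] with R_A=34/15, M_A=17/3 = ((34/15)·(5/2)²/2 - (17/3)·(5/2))/50000 = -17/120000 rad
Load 2 — triangular load w₀=8 kN/m (0→w₀ over full span):
  θ_2 = -w₀(2x(L-x)(L-2x)(x+2L)+x²(L-x)²)/(120LEI) = -8·(2·(5/2)·(10-(5/2))·(10-2·(5/2))·((5/2)+2·10)+(5/2)²·(10-(5/2))²)/(120·10·50000) = -39/64000 rad
Superposition: θ = Σ θ_i = -721/960000 rad ≈ -0.000751 rad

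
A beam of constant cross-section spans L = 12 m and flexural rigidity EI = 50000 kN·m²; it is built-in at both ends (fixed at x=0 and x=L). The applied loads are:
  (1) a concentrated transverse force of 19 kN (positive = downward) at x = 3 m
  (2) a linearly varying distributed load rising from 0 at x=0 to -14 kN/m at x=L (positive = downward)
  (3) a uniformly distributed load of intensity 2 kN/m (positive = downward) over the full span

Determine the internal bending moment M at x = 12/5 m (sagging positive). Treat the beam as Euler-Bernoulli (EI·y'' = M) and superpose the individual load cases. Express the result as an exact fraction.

Load 1 — point force P=19 kN at a=3 m (b=L-a=9):
  M_1 = Pb²(3a+b)x/L³ - Pab²/L²  [x≤a] = 19·9²·(3·3+9)·(12/5)/12³ - 19·3·9²/12² = 513/80 kN·m
Load 2 — triangular load w₀=-14 kN/m (0→w₀ over full span):
  M_2 = 3w₀Lx/20 - w₀L²/30 - w₀x³/(6L) = 3·(-14)·12·(12/5)/20 - (-14)·12²/30 - (-14)·(12/5)³/(6·12) = 1176/125 kN·m
Load 3 — uniform load w=2 kN/m over full span:
  M_3 = wLx/2 - wL²/12 - wx²/2 = 2·12·(12/5)/2 - 2·12²/12 - 2·(12/5)²/2 = -24/25 kN·m
Superposition: M = Σ M_i = 29721/2000 kN·m ≈ 14.860500 kN·m

M(12/5) = 29721/2000 kN·m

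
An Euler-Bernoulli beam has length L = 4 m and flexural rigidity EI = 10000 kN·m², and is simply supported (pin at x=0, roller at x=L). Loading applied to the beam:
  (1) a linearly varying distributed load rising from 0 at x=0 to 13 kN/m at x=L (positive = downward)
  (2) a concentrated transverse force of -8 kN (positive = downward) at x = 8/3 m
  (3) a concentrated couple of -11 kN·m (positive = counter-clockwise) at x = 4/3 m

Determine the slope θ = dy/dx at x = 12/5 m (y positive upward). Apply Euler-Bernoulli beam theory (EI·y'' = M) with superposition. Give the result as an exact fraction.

Load 1 — triangular load w₀=13 kN/m (0→w₀ over full span):
  θ_1 = -w₀(7L⁴-30L²x²+15x⁴)/(360LEI) = -13·(7·4⁴-30·4²·(12/5)²+15·(12/5)⁴)/(360·4·10000) = 1508/3515625 rad
Load 2 — point force P=-8 kN at a=8/3 m (b=L-a=4/3):
  θ_2 = -Pb(L²-b²-3x²)/(6LEI)  [x≤a] = -(-8)·(4/3)·(4²-(4/3)²-3·(12/5)²)/(6·4·10000) = -172/1265625 rad
Load 3 — applied couple M₀=-11 kN·m at a=4/3 m (b=L-a=8/3):
  θ_3 = (M₀x²/(2L)-M₀(x-a)+C₁)/EI  [x>a] with C₁=M₀(3b²-L²)/(6L)=-22/9 = ((-11)·(12/5)²/(2·4)-(-11)·((12/5)-(4/3))+(-22/9))/10000 = 77/562500 rad
Superposition: θ = Σ θ_i = 54413/126562500 rad ≈ 0.000430 rad

θ(12/5) = 54413/126562500 rad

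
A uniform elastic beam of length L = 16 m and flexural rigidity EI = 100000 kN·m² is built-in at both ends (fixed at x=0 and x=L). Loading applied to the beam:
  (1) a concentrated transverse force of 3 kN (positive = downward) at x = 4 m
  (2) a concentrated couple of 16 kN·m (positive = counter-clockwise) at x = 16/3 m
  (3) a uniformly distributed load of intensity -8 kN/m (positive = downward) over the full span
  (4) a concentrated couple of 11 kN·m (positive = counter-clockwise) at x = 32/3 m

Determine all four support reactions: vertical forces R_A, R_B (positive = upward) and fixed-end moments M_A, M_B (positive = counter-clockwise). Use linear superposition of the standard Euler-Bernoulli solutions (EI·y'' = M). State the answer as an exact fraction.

R_A = -1895/32 kN, M_A = -641/4 kN·m, R_B = -2105/32 kN, M_B = 695/4 kN·m

Load 1 — point force P=3 kN at a=4 m (b=L-a=12):
  R_A = Pb²(3a+b)/L³ = 3·12²·(3·4+12)/16³ = 81/32 kN
  M_A = Pab²/L² = 3·4·12²/16² = 27/4 kN·m
  R_B = Pa²(a+3b)/L³ = 3·4²·(4+3·12)/16³ = 15/32 kN
  M_B = -Pa²b/L² = -3·4²·12/16² = -9/4 kN·m
Load 2 — applied couple M₀=16 kN·m at a=16/3 m (b=L-a=32/3):
  R_A = 6M₀ab/L³ = 6·16·(16/3)·(32/3)/16³ = 4/3 kN
  M_A = M₀b(2a-b)/L² = 16·(32/3)·(2·(16/3)-(32/3))/16² = 0 kN·m
  R_B = -6M₀ab/L³ = -6·16·(16/3)·(32/3)/16³ = -4/3 kN
  M_B = M₀a(2b-a)/L² = 16·(16/3)·(2·(32/3)-(16/3))/16² = 16/3 kN·m
Load 3 — uniform load w=-8 kN/m over full span:
  R_A = wL/2 = (-8)·16/2 = -64 kN
  M_A = wL²/12 = (-8)·16²/12 = -512/3 kN·m
  R_B = wL/2 = (-8)·16/2 = -64 kN
  M_B = -wL²/12 = -(-8)·16²/12 = 512/3 kN·m
Load 4 — applied couple M₀=11 kN·m at a=32/3 m (b=L-a=16/3):
  R_A = 6M₀ab/L³ = 6·11·(32/3)·(16/3)/16³ = 11/12 kN
  M_A = M₀b(2a-b)/L² = 11·(16/3)·(2·(32/3)-(16/3))/16² = 11/3 kN·m
  R_B = -6M₀ab/L³ = -6·11·(32/3)·(16/3)/16³ = -11/12 kN
  M_B = M₀a(2b-a)/L² = 11·(32/3)·(2·(16/3)-(32/3))/16² = 0 kN·m
Superposition: R_A = -1895/32 kN, M_A = -641/4 kN·m, R_B = -2105/32 kN, M_B = 695/4 kN·m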